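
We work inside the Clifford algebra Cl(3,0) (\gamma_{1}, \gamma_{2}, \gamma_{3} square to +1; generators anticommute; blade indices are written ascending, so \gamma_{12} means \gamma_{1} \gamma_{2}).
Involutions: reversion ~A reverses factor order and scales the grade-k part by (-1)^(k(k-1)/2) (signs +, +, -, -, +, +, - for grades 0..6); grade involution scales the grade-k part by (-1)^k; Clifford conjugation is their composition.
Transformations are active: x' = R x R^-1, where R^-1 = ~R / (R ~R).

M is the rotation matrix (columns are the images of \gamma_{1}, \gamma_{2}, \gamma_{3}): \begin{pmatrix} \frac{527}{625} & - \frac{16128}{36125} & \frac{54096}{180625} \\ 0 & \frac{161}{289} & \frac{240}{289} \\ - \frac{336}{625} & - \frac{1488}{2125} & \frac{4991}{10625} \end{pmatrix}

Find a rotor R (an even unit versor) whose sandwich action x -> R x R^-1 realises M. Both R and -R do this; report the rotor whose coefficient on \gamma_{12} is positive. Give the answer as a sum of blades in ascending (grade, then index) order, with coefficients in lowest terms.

Method: write R = a + b12*\gamma_{12} + b13*\gamma_{13} + b23*\gamma_{23} with a^2 + b12^2 + b13^2 + b23^2 = 1 (so R^-1 = ~R). Expanding the columns R e_j ~R gives tr M = 4a^2 - 1 and, from the antisymmetric part, M21 - M12 = -4a*b12, M13 - M31 = 4a*b13, M32 - M23 = -4a*b23.
Here tr M = \frac{13511}{7225}, so a^2 = (1 + tr M)/4 = \frac{5184}{7225} and a = ±\frac{72}{85}. Taking a = \frac{72}{85}: M21 - M12 = \frac{16128}{36125}, M13 - M31 = \frac{6048}{7225}, M32 - M23 = -\frac{55296}{36125}, giving b12 = -\frac{56}{425}, b13 = \frac{21}{85}, b23 = \frac{192}{425}, i.e. R = \frac{72}{85} - \frac{56}{425} \gamma_{12} + \frac{21}{85} \gamma_{13} + \frac{192}{425} \gamma_{23}.
Its \gamma_{12} coefficient is negative, so report the other preimage -R.
Answer: -\frac{72}{85} + \frac{56}{425} \gamma_{12} - \frac{21}{85} \gamma_{13} - \frac{192}{425} \gamma_{23}. Sheet selection: the two-to-one cover makes ±R indistinguishable at the matrix level (trace \frac{13511}{7225}), so uniqueness comes from the required sign on \gamma_{12}.


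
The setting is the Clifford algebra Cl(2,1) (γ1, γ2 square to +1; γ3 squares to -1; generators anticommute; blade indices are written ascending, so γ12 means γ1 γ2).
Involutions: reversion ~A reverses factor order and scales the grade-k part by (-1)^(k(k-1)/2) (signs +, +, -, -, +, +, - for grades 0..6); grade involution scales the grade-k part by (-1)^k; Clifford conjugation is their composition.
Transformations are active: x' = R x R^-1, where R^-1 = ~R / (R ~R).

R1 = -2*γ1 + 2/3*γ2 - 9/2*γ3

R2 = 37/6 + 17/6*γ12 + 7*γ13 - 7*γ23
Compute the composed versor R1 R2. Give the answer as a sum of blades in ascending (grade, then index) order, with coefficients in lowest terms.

Distribute over the terms of R1 (each basis-blade product reordered to ascending indices, repeated generators contracted through their squares):
(-2*γ1) R2 = -37/3*γ1 - 17/3*γ2 - 14*γ3 + 14*γ123
(2/3*γ2) R2 = -17/9*γ1 + 37/9*γ2 - 14/3*γ3 - 14/3*γ123
(-9/2*γ3) R2 = -63/2*γ1 + 63/2*γ2 - 111/4*γ3 - 51/4*γ123
Summing the partial products and collecting blades:
Answer: -823/18*γ1 + 539/18*γ2 - 557/12*γ3 - 41/12*γ123


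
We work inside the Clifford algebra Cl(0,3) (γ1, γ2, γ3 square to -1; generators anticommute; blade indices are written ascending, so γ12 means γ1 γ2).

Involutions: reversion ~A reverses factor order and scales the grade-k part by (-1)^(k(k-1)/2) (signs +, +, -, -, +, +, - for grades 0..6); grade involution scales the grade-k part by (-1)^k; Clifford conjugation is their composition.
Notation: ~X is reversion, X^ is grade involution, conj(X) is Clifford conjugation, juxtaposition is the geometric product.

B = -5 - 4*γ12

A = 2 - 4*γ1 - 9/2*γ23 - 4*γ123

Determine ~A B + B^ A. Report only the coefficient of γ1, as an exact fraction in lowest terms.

first term: -10 + 20*γ1 - 16*γ2 + 16*γ3 - 8*γ12 - 18*γ13 - 45/2*γ23 - 20*γ123
second term: -10 + 20*γ1 + 16*γ2 - 16*γ3 - 8*γ12 - 18*γ13 + 45/2*γ23 + 20*γ123
Answer: 40


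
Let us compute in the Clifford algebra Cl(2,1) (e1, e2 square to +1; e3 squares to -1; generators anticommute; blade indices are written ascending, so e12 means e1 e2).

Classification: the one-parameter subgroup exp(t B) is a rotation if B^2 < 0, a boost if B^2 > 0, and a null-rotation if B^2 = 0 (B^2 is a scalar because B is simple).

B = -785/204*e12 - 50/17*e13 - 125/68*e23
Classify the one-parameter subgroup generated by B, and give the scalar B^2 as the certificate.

B^2 term by term: the squares give (-785/204)^2*(e12)^2 + (-50/17)^2*(e13)^2 + (-125/68)^2*(e23)^2 = 616225/41616*(-1) + 2500/289*(+1) + 15625/4624*(+1) = -25/9 (each basis 2-blade squares to minus the product of its generators' squares); cross terms between blades sharing an index anticommute and cancel. So B^2 = -25/9.
Answer: rotation, certificate B^2 = -25/9. The invariant at work: B^2 = -25/9 is unchanged by conjugation, hence its sign classifies the subgroup whatever basis B is written in.


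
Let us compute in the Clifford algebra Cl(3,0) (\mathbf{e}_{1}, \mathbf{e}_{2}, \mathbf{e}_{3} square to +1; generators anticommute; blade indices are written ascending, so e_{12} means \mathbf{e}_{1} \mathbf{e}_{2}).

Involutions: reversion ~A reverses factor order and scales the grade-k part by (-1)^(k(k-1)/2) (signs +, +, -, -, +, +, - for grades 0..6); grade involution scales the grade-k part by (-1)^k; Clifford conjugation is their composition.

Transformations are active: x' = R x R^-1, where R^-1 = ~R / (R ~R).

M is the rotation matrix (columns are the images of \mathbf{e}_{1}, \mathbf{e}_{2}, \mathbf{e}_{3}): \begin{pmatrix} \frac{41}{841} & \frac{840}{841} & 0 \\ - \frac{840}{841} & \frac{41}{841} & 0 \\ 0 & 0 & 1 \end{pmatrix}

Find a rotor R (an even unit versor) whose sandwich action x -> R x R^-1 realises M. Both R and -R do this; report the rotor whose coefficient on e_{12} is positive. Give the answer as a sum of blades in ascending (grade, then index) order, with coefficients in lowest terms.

Method: write R = a + b12*e_{12} + b13*e_{13} + b23*e_{23} with a^2 + b12^2 + b13^2 + b23^2 = 1 (so R^-1 = ~R). Expanding the columns R e_j ~R gives tr M = 4a^2 - 1 and, from the antisymmetric part, M21 - M12 = -4a*b12, M13 - M31 = 4a*b13, M32 - M23 = -4a*b23.
Here tr M = \frac{923}{841}, so a^2 = (1 + tr M)/4 = \frac{441}{841} and a = ±\frac{21}{29}. Taking a = \frac{21}{29}: M21 - M12 = -\frac{1680}{841}, M13 - M31 = 0, M32 - M23 = 0, giving b12 = \frac{20}{29}, b13 = 0, b23 = 0, i.e. R = \frac{21}{29} + \frac{20}{29} e_{12}.
Its e_{12} coefficient is already positive.
Answer: \frac{21}{29} + \frac{20}{29} e_{12}. Note: both R and -R realise this M (trace \frac{923}{841}); the covering map identifies them, and the e_{12}-coefficient sign is the tie-breaker.


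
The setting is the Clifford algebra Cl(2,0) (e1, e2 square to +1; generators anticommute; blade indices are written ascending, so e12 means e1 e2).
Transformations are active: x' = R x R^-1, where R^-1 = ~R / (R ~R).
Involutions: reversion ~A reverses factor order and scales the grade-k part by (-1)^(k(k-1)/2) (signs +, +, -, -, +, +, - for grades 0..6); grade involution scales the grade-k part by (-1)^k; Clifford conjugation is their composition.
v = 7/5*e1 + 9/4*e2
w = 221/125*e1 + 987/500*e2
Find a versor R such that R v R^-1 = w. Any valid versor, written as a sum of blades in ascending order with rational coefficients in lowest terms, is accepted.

Construction: equal norms (both 2809/400) license R = v + w = 396/125*e1 + 528/125*e2 — nothing changes along that direction, while (v - w)/2 changes sign, so v maps onto w.
Answer: 396/125*e1 + 528/125*e2


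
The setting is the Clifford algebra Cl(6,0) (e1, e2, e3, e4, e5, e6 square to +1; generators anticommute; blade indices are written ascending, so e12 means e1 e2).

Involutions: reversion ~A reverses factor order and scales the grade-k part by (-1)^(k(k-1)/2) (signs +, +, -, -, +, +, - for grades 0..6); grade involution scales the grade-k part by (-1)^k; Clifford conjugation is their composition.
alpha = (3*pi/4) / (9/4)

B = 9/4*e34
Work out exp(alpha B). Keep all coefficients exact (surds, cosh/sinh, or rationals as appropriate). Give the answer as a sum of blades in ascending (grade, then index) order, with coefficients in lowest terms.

B^2 = (9/4)^2*(e34)^2 = 81/16*(-1) = -81/16 (a basis 2-blade squares to minus the product of its generators' squares).
B^2 = -81/16 — circular case — the even/odd split gives cos and sin: l = 9/4, alpha*l = 3*pi/4, so exp(alpha B) = cos(3*pi/4) + (sin(3*pi/4)/(9/4))*B = -sqrt(2)/2 + (2*sqrt(2)/9)*B.
Answer: -sqrt(2)/2 + sqrt(2)/2*e34


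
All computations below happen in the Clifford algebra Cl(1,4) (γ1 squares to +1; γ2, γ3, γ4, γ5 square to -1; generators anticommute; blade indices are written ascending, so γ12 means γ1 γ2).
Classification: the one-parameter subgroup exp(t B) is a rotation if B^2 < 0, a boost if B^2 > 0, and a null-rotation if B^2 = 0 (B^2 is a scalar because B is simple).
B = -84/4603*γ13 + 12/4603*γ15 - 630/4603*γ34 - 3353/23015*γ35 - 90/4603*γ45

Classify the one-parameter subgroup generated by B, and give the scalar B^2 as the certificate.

B^2 term by term: the squares give (-84/4603)^2*(γ13)^2 + (12/4603)^2*(γ15)^2 + (-630/4603)^2*(γ34)^2 + (-3353/23015)^2*(γ35)^2 + (-90/4603)^2*(γ45)^2 = 7056/21187609*(+1) + 144/21187609*(+1) + 396900/21187609*(-1) + 11242609/529690225*(-1) + 8100/21187609*(-1) = -1/25 (each basis 2-blade squares to minus the product of its generators' squares); cross terms between blades sharing an index anticommute and cancel; the commuting (index-disjoint) pairs give grade-4 terms 2*c*c'*(blade product), which cancel blade by blade — γ1345: 15120/21187609 - 15120/21187609 = 0 — confirming B is simple. So B^2 = -1/25.
Answer: rotation, certificate B^2 = -1/25. The scalar -1/25 is the complete invariant here: its sign names the subgroup type.


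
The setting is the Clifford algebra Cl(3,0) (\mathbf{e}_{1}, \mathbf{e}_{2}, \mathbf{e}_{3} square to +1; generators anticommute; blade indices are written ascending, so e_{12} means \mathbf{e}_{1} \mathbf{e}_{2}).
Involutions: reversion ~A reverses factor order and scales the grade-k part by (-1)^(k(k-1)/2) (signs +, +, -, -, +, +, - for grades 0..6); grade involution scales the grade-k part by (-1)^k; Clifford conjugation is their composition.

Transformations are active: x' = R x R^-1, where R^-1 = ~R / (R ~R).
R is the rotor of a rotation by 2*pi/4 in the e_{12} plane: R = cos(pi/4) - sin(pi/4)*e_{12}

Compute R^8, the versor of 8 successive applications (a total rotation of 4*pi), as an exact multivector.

Half-angle bookkeeping: 8 applications in e_{12} add up to rotor phase 8*pi/4 = 2 \pi, so R^8 = cos(2 \pi) - sin(2 \pi)*e_{12}.
cos(2 \pi) = 1 and sin(2 \pi) = 0, so R^8 = 1. The total rotation 4*pi is 2 full turns, so every vector returns to itself, yet the rotor is +1, back on the identity sheet (an even number of 2*pi turns).
Answer: 1


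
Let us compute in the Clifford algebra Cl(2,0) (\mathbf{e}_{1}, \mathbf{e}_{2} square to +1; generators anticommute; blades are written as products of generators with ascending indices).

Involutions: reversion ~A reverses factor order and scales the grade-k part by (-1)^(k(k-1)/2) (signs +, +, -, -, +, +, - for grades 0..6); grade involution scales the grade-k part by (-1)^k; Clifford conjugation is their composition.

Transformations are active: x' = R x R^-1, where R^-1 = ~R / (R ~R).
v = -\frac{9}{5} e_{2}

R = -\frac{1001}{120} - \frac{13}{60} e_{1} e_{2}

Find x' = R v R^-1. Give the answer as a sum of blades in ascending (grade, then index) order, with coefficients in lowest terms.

~R = -\frac{1001}{120} + \frac{13}{60} e_{1} e_{2}, and R ~R = \frac{1002677}{14400}, so R^-1 = ~R / (\frac{1002677}{14400}).
R v = \frac{39}{100} e_{1} + \frac{3003}{200} e_{2}
Answer: -\frac{2772}{29665} e_{1} - \frac{10665}{5933} e_{2}


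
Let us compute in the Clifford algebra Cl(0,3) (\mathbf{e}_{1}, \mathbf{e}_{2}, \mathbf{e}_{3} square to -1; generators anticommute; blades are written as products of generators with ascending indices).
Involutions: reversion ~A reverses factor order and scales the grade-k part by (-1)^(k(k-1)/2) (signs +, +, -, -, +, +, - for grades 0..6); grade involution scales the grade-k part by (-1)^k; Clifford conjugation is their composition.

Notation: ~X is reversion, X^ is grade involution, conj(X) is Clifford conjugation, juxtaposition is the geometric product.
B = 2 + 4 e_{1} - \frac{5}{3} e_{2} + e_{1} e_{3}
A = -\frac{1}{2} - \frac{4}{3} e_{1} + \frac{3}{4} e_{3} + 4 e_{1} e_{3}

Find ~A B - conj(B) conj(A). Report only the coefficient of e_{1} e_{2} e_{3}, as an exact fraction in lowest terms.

first term: \frac{25}{3} - \frac{47}{12} e_{1} + \frac{5}{6} e_{2} - \frac{79}{6} e_{3} + \frac{20}{9} e_{1} e_{2} - \frac{23}{2} e_{1} e_{3} + \frac{5}{4} e_{2} e_{3} - \frac{20}{3} e_{1} e_{2} e_{3}
second term: \frac{1}{3} + \frac{47}{12} e_{1} - \frac{5}{6} e_{2} - \frac{113}{6} e_{3} - \frac{20}{9} e_{1} e_{2} - \frac{9}{2} e_{1} e_{3} - \frac{5}{4} e_{2} e_{3} + \frac{20}{3} e_{1} e_{2} e_{3}
Answer: -\frac{40}{3}


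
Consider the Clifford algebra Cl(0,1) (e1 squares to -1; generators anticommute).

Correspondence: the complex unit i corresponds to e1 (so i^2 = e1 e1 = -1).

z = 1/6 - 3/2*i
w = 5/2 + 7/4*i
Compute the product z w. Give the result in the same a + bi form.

In blades: z = 1/6 - 3/2*e1, w = 5/2 + 7/4*e1.
Distribute z over w term by term (generator squares from the signature, products reordered to ascending indices): (1/6)*w = 5/12 + 7/24*e1; (-3/2*e1)*w = 21/8 - 15/4*e1.
Sum: 73/24 - 83/24*e1; translating back through the correspondence:
Answer: 73/24 - 83/24*i


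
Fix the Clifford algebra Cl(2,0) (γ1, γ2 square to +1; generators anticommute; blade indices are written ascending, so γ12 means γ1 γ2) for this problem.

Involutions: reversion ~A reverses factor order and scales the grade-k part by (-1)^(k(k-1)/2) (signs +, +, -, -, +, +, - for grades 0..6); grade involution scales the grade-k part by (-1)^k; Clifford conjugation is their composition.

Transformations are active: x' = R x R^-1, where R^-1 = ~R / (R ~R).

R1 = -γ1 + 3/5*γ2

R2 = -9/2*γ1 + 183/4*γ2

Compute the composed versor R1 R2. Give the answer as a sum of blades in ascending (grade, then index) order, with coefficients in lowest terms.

Distribute over the terms of R1 (each basis-blade product reordered to ascending indices, repeated generators contracted through their squares):
(-γ1) R2 = 9/2 - 183/4*γ12
(3/5*γ2) R2 = 549/20 + 27/10*γ12
Summing the partial products and collecting blades:
Answer: 639/20 - 861/20*γ12


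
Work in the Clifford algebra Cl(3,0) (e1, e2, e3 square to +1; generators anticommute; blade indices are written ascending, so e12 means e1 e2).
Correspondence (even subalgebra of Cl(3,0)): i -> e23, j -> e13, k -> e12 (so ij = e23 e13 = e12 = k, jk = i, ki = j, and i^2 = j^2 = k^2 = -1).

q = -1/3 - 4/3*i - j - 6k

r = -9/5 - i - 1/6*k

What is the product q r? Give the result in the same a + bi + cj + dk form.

In blades: q = -1/3 - 6*e12 - e13 - 4/3*e23, r = -9/5 - 1/6*e12 - e23.
Distribute q over r term by term (generator squares from the signature, products reordered to ascending indices): (-1/3)*r = 3/5 + 1/18*e12 + 1/3*e23; (-6*e12)*r = -1 + 54/5*e12 + 6*e13; (-e13)*r = -e12 + 9/5*e13 + 1/6*e23; (-4/3*e23)*r = -4/3 - 2/9*e13 + 12/5*e23.
Sum: -26/15 + 887/90*e12 + 341/45*e13 + 29/10*e23; translating back through the correspondence:
Answer: -26/15 + 29/10*i + 341/45*j + 887/90*k


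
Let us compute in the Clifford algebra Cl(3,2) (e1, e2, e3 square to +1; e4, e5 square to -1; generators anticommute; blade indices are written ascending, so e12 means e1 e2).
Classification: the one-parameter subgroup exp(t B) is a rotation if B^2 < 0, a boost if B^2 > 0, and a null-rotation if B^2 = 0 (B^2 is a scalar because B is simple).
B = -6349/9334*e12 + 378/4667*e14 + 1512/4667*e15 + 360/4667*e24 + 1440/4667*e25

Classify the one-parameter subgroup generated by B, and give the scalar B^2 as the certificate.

B^2 term by term: the squares give (-6349/9334)^2*(e12)^2 + (378/4667)^2*(e14)^2 + (1512/4667)^2*(e15)^2 + (360/4667)^2*(e24)^2 + (1440/4667)^2*(e25)^2 = 40309801/87123556*(-1) + 142884/21780889*(+1) + 2286144/21780889*(+1) + 129600/21780889*(+1) + 2073600/21780889*(+1) = -1/4 (each basis 2-blade squares to minus the product of its generators' squares); cross terms between blades sharing an index anticommute and cancel; the commuting (index-disjoint) pairs give grade-4 terms 2*c*c'*(blade product), which cancel blade by blade — e1245: -1088640/21780889 + 1088640/21780889 = 0 — confirming B is simple. So B^2 = -1/4.
Answer: rotation, certificate B^2 = -1/4. The scalar -1/4 is the complete invariant here: its sign names the subgroup type.


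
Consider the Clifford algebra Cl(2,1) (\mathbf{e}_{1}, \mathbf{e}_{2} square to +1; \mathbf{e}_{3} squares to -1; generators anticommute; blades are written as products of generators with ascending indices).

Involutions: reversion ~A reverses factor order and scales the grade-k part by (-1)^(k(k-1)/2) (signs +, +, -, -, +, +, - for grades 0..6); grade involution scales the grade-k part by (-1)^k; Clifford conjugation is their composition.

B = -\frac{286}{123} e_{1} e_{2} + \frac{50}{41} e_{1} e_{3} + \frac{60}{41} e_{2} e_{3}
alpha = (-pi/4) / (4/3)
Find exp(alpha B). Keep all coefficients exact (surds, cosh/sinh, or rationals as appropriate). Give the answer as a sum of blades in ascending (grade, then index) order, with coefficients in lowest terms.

B^2 term by term: the squares give (-\frac{286}{123})^2*(e_{1} e_{2})^2 + (\frac{50}{41})^2*(e_{1} e_{3})^2 + (\frac{60}{41})^2*(e_{2} e_{3})^2 = \frac{81796}{15129}*(-1) + \frac{2500}{1681}*(+1) + \frac{3600}{1681}*(+1) = -\frac{16}{9} (each basis 2-blade squares to minus the product of its generators' squares); cross terms between blades sharing an index anticommute and cancel. So B^2 = -\frac{16}{9}.
B^2 = -\frac{16}{9} — since the square is negative, the closed form is circular: l = \frac{4}{3}, alpha*l = - \frac{\pi}{4}, so exp(alpha B) = cos(- \frac{\pi}{4}) + (sin(- \frac{\pi}{4})/(\frac{4}{3}))*B = \frac{\sqrt{2}}{2} + (- \frac{3 \sqrt{2}}{8})*B.
Answer: \frac{\sqrt{2}}{2} + \frac{143 \sqrt{2}}{164} e_{1} e_{2} - \frac{75 \sqrt{2}}{164} e_{1} e_{3} - \frac{45 \sqrt{2}}{82} e_{2} e_{3}


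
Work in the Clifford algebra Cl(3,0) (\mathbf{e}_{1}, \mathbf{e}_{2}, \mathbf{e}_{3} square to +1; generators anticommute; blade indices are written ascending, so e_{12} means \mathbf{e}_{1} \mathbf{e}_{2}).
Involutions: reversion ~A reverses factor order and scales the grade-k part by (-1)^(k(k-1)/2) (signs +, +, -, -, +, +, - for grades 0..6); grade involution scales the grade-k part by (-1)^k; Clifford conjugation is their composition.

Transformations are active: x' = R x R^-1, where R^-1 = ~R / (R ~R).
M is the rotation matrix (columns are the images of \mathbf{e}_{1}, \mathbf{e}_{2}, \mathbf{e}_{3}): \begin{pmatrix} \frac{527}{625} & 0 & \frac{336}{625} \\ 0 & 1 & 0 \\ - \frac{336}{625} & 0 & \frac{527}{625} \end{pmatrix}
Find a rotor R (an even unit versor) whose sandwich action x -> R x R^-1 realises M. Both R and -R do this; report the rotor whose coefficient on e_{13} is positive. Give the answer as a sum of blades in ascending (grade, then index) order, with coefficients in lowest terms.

Method: write R = a + b12*e_{12} + b13*e_{13} + b23*e_{23} with a^2 + b12^2 + b13^2 + b23^2 = 1 (so R^-1 = ~R). Expanding the columns R e_j ~R gives tr M = 4a^2 - 1 and, from the antisymmetric part, M21 - M12 = -4a*b12, M13 - M31 = 4a*b13, M32 - M23 = -4a*b23.
Here tr M = \frac{1679}{625}, so a^2 = (1 + tr M)/4 = \frac{576}{625} and a = ±\frac{24}{25}. Taking a = \frac{24}{25}: M21 - M12 = 0, M13 - M31 = \frac{672}{625}, M32 - M23 = 0, giving b12 = 0, b13 = \frac{7}{25}, b23 = 0, i.e. R = \frac{24}{25} + \frac{7}{25} e_{13}.
Its e_{13} coefficient is already positive.
Answer: \frac{24}{25} + \frac{7}{25} e_{13}. Key observation: the double cover Spin(3) -> SO(3) sends R and -R to the same matrix (trace \frac{1679}{625} here), so the stated sign of the e_{13} coefficient is what selects one sheet.


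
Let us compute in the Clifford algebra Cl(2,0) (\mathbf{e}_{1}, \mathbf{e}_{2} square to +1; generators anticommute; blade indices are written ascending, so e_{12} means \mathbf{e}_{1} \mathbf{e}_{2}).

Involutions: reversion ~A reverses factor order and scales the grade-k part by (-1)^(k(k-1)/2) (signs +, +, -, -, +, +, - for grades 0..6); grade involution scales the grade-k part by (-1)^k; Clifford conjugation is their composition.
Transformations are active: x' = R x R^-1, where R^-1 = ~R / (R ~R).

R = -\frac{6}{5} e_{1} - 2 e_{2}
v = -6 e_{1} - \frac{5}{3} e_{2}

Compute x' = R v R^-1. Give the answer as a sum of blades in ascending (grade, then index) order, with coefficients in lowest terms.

~R = -\frac{6}{5} e_{1} - 2 e_{2}, and R ~R = \frac{136}{25}, so R^-1 = ~R / (\frac{136}{25}).
R v = \frac{158}{15} - 10 e_{12}
Answer: \frac{23}{17} e_{1} - \frac{310}{51} e_{2}


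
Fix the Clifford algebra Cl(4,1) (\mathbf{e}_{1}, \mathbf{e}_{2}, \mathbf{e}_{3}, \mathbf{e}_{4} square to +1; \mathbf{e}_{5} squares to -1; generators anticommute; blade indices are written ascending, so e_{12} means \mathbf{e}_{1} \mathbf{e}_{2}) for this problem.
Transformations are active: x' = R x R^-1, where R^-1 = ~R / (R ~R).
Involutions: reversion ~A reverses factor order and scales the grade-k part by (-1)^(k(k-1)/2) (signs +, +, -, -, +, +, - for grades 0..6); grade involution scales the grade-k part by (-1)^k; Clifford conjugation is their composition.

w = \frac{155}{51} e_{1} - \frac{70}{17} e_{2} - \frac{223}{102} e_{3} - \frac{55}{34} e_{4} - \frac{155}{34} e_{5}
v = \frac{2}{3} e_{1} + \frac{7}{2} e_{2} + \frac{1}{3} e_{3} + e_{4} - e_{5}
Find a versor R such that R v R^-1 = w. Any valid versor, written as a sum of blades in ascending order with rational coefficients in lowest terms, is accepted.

R = v + w = \frac{63}{17} e_{1} - \frac{21}{34} e_{2} - \frac{63}{34} e_{3} - \frac{21}{34} e_{4} - \frac{189}{34} e_{5} works: the equal norms (\frac{461}{36}) guarantee its sandwich swaps v into w.
Answer: \frac{63}{17} e_{1} - \frac{21}{34} e_{2} - \frac{63}{34} e_{3} - \frac{21}{34} e_{4} - \frac{189}{34} e_{5}


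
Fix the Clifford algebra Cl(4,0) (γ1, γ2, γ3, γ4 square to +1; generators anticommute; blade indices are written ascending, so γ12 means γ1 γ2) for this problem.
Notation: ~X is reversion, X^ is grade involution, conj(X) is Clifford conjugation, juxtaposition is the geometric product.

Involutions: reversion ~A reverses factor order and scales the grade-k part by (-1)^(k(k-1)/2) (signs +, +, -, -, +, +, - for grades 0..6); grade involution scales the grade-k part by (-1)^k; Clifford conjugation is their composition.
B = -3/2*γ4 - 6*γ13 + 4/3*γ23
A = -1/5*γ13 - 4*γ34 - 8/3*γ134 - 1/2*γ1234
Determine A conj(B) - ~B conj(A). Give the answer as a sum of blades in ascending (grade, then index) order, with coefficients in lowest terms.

first term: 6/5 - 6*γ3 + 16*γ4 - 4/15*γ12 - 4*γ13 + 70/3*γ14 - 25/3*γ24 - 3/4*γ123 - 32/9*γ124 - 3/10*γ134
second term: -6/5 + 6*γ3 + 16*γ4 - 4/15*γ12 + 4*γ13 + 70/3*γ14 - 25/3*γ24 - 3/4*γ123 + 32/9*γ124 - 3/10*γ134
Answer: 12/5 - 12*γ3 - 8*γ13 - 64/9*γ124


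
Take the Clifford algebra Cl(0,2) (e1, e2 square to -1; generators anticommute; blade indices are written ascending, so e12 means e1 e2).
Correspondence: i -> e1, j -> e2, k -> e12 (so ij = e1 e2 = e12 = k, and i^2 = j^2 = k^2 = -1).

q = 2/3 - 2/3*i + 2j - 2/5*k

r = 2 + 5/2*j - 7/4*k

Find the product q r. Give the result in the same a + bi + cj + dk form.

In blades: q = 2/3 - 2/3*e1 + 2*e2 - 2/5*e12, r = 2 + 5/2*e2 - 7/4*e12.
Distribute q over r term by term (generator squares from the signature, products reordered to ascending indices): (2/3)*r = 4/3 + 5/3*e2 - 7/6*e12; (-2/3*e1)*r = -4/3*e1 - 7/6*e2 - 5/3*e12; (2*e2)*r = -5 - 7/2*e1 + 4*e2; (-2/5*e12)*r = -7/10 + e1 - 4/5*e12.
Sum: -131/30 - 23/6*e1 + 9/2*e2 - 109/30*e12; translating back through the correspondence:
Answer: -131/30 - 23/6*i + 9/2*j - 109/30*k


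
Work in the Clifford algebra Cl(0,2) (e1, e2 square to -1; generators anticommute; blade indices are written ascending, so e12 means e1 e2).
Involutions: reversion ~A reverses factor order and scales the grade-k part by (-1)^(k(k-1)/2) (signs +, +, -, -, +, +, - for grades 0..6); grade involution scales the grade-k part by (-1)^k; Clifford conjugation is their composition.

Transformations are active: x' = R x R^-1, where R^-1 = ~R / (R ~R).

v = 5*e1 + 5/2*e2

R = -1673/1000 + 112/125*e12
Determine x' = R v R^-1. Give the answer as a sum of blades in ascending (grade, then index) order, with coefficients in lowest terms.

~R = -1673/1000 - 112/125*e12, and R ~R = 720349/200000, so R^-1 = ~R / (720349/200000).
R v = -2121/200*e1 + 119/400*e2
Answer: 71329/14701*e1 - 81631/29402*e2


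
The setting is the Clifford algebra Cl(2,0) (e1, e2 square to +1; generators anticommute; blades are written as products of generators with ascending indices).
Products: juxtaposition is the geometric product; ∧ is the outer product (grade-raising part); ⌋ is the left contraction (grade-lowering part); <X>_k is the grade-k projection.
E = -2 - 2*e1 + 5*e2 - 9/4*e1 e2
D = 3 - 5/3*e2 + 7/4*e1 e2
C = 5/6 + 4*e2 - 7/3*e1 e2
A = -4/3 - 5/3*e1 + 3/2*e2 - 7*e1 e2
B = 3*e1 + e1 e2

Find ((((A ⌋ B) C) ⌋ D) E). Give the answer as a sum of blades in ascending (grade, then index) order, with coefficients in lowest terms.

step 1: 2 - 11/2*e1 - 5/3*e2 - 4/3*e1 e2
step 2: -73/9 - 497/36*e1 + 175/9*e2 - 250/9*e1 e2
step 3: -439/54 - 1225/36*e1 - 4597/432*e2 - 511/36*e1 e2
step 4: -179/216 - 18317/1728*e1 + 12445/432*e2 - 3908/27*e1 e2
Answer: -179/216 - 18317/1728*e1 + 12445/432*e2 - 3908/27*e1 e2


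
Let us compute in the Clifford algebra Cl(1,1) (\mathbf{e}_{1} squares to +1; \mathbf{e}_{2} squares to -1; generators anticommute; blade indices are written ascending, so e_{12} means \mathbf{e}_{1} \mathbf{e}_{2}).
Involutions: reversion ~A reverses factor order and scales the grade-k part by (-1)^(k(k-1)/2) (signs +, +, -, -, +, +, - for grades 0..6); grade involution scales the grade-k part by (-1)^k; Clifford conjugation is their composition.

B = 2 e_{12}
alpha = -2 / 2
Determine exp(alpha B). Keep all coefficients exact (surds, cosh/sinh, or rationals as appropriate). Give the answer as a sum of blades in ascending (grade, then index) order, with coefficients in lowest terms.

B^2 = (2)^2*(e_{12})^2 = 4*(+1) = 4 (a basis 2-blade squares to minus the product of its generators' squares).
B^2 = 4 — since the square is positive, the closed form is hyperbolic: l = 2, alpha*l = -2, so exp(alpha B) = cosh(-2) + (sinh(-2)/2)*B = \cosh{\left(2 \right)} + (- \frac{\sinh{\left(2 \right)}}{2})*B.
Answer: \cosh{\left(2 \right)} - \sinh{\left(2 \right)} e_{12}


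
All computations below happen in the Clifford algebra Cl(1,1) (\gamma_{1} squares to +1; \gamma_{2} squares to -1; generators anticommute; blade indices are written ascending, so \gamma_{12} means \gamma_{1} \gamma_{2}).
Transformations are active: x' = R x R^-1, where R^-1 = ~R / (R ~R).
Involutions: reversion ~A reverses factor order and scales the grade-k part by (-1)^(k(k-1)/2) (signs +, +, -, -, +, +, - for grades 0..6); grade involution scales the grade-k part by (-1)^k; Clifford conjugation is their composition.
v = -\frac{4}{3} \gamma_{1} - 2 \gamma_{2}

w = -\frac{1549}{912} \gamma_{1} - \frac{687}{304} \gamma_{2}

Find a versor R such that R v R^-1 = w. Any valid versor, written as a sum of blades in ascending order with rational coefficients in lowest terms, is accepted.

Key observation: q(v) = q(w) = -\frac{20}{9} (sandwiches preserve the norm), so R = v + w = -\frac{2765}{912} \gamma_{1} - \frac{1295}{304} \gamma_{2} works whenever it is invertible — the component of v along it is kept and (v - w)/2 reverses, sending v to w.
Answer: -\frac{2765}{912} \gamma_{1} - \frac{1295}{304} \gamma_{2}


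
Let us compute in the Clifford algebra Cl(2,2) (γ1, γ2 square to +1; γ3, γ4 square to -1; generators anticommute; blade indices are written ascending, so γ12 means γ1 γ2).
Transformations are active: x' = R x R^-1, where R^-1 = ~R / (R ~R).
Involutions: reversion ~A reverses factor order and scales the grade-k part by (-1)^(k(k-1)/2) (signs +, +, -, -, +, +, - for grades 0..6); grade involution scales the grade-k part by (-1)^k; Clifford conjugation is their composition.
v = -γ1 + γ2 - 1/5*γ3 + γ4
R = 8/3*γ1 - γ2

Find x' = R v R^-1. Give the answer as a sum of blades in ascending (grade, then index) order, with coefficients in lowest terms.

~R = 8/3*γ1 - γ2, and R ~R = 73/9, so R^-1 = ~R / (73/9).
R v = -11/3 + 5/3*γ12 - 8/15*γ13 + 8/3*γ14 + 1/5*γ23 - γ24
Answer: -103/73*γ1 - 7/73*γ2 + 1/5*γ3 - γ4


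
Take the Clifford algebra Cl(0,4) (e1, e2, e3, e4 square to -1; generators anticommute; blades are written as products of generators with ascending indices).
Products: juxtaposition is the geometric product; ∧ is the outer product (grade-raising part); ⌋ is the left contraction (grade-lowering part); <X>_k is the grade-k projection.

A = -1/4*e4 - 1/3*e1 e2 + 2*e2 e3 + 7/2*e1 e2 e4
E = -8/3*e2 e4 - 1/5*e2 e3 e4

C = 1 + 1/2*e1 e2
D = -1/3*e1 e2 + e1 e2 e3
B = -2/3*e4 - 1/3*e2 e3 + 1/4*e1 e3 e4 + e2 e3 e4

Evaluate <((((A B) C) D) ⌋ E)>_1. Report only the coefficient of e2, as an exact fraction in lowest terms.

step 1: 1/2 - 2*e4 + 7/3*e1 e2 + 497/144*e1 e3 - 5/8*e2 e3 - 5/18*e1 e2 e4 + 3/2*e1 e3 e4 - 4/3*e2 e3 e4
step 2: -2/3 - 67/36*e4 + 31/12*e1 e2 + 113/36*e1 e3 - 677/288*e2 e3 - 23/18*e1 e2 e4 + 5/6*e1 e3 e4 - 25/12*e2 e3 e4
step 3: 31/36 + 677/288*e1 + 113/36*e2 - 31/12*e3 - 23/54*e4 + 2/9*e1 e2 + 677/864*e1 e3 - 25/12*e1 e4 + 113/108*e2 e3 - 5/6*e2 e4 - 23/18*e3 e4 - 2/3*e1 e2 e3 + 67/108*e1 e2 e4 + 25/36*e1 e3 e4 + 5/18*e2 e3 e4 + 67/36*e1 e2 e3 e4
step 4: -41/18 + 713/810*e2 + 1/6*e3 + 4633/540*e4 - 23/270*e2 e3 - 961/540*e2 e4 + 113/180*e3 e4 - 31/180*e2 e3 e4
step 5: 713/810*e2 + 1/6*e3 + 4633/540*e4
Answer: 713/810


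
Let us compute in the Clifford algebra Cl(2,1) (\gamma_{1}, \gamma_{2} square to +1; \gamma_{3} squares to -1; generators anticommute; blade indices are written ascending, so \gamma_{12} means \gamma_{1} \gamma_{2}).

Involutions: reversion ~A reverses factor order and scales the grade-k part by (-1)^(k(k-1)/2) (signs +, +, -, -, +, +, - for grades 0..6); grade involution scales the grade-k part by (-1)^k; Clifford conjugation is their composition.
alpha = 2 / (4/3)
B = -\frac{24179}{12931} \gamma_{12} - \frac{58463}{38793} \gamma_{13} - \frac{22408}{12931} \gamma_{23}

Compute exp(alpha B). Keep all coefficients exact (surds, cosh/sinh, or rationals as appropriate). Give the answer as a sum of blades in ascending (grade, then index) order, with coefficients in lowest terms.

B^2 term by term: the squares give (-\frac{24179}{12931})^2*(\gamma_{12})^2 + (-\frac{58463}{38793})^2*(\gamma_{13})^2 + (-\frac{22408}{12931})^2*(\gamma_{23})^2 = \frac{584624041}{167210761}*(-1) + \frac{3417922369}{1504896849}*(+1) + \frac{502118464}{167210761}*(+1) = \frac{16}{9} (each basis 2-blade squares to minus the product of its generators' squares); cross terms between blades sharing an index anticommute and cancel. So B^2 = \frac{16}{9}.
B^2 = \frac{16}{9} — since the square is positive, the closed form is hyperbolic: l = \frac{4}{3}, alpha*l = 2, so exp(alpha B) = cosh(2) + (sinh(2)/(\frac{4}{3}))*B = \cosh{\left(2 \right)} + (\frac{3 \sinh{\left(2 \right)}}{4})*B.
Answer: \cosh{\left(2 \right)} - \frac{72537 \sinh{\left(2 \right)}}{51724} \gamma_{12} - \frac{58463 \sinh{\left(2 \right)}}{51724} \gamma_{13} - \frac{16806 \sinh{\left(2 \right)}}{12931} \gamma_{23}


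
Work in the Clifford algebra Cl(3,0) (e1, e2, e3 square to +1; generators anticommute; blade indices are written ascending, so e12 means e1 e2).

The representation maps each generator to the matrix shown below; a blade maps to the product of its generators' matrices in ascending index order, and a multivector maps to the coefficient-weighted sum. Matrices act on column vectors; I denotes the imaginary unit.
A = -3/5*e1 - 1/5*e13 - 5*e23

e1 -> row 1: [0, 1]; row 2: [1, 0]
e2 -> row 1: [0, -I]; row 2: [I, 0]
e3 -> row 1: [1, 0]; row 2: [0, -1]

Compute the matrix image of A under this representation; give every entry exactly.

Bivector images (products of the table entries): rho(e13) = rho(e1)rho(e3) = row 1: [0, -1]; row 2: [1, 0]; rho(e23) = rho(e2)rho(e3) = row 1: [0, I]; row 2: [I, 0].
M = (-3/5)*rho(e1) + (-1/5)*rho(e13) + (-5)*rho(e23), summed entrywise:
Answer: row 1: [0, -2/5 - 5*I]; row 2: [-4/5 - 5*I, 0]


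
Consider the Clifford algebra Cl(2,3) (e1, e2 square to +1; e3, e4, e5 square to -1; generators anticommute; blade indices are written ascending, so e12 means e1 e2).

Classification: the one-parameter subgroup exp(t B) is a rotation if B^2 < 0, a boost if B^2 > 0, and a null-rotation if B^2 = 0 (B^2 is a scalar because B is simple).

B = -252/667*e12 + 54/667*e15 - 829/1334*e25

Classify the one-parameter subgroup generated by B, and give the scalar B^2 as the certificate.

B^2 term by term: the squares give (-252/667)^2*(e12)^2 + (54/667)^2*(e15)^2 + (-829/1334)^2*(e25)^2 = 63504/444889*(-1) + 2916/444889*(+1) + 687241/1779556*(+1) = 1/4 (each basis 2-blade squares to minus the product of its generators' squares); cross terms between blades sharing an index anticommute and cancel. So B^2 = 1/4.
Answer: boost, certificate B^2 = 1/4. Because 1/4 is invariant under every versor sandwich, the classification follows from its sign alone.


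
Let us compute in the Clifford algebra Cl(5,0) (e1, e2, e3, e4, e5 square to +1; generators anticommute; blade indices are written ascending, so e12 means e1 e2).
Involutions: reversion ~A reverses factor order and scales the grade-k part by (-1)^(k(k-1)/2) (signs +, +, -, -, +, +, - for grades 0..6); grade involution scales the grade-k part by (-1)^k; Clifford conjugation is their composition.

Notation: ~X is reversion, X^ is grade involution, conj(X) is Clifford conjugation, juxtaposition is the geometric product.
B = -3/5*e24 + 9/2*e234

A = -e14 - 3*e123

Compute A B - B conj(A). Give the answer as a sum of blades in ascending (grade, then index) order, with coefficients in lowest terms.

first term: -3/5*e12 + 27/2*e14 - 9/2*e123 - 9/5*e134
second term: -3/5*e12 - 27/2*e14 - 9/2*e123 + 9/5*e134
Answer: 27*e14 - 18/5*e134


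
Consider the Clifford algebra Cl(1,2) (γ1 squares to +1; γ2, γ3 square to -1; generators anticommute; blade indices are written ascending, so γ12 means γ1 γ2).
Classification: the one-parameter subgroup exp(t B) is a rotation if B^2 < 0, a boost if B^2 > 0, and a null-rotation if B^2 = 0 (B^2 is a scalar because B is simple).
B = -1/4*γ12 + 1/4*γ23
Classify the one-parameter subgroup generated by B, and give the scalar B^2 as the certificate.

B^2 term by term: the squares give (-1/4)^2*(γ12)^2 + (1/4)^2*(γ23)^2 = 1/16*(+1) + 1/16*(-1) = 0 (each basis 2-blade squares to minus the product of its generators' squares); cross terms between blades sharing an index anticommute and cancel. So B^2 = 0.
Answer: null-rotation, certificate B^2 = 0. The class reads off the invariant scalar 0 directly.


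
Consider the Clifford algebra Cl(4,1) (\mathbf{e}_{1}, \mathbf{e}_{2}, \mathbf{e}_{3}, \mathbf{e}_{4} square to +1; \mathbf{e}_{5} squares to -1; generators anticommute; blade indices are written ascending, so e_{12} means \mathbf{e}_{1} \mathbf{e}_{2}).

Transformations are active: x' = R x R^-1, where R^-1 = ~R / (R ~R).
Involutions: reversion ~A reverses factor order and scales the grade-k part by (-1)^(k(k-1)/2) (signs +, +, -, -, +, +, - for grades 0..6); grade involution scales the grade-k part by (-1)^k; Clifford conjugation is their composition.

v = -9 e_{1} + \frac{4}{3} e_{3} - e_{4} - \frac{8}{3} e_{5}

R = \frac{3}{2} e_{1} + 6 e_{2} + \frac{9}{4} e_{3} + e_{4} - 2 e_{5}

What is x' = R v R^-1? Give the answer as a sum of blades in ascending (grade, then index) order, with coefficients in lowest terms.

~R = \frac{3}{2} e_{1} + 6 e_{2} + \frac{9}{4} e_{3} + e_{4} - 2 e_{5}, and R ~R = \frac{645}{16}, so R^-1 = ~R / (\frac{645}{16}).
R v = -\frac{101}{6} + 54 e_{12} + \frac{89}{4} e_{13} + \frac{15}{2} e_{14} - 22 e_{15} + 8 e_{23} - 6 e_{24} - 16 e_{25} - \frac{43}{12} e_{34} - \frac{10}{3} e_{35} - \frac{14}{3} e_{45}
Answer: \frac{4997}{645} e_{1} - \frac{3232}{645} e_{2} - \frac{2072}{645} e_{3} + \frac{319}{1935} e_{4} + \frac{8392}{1935} e_{5}


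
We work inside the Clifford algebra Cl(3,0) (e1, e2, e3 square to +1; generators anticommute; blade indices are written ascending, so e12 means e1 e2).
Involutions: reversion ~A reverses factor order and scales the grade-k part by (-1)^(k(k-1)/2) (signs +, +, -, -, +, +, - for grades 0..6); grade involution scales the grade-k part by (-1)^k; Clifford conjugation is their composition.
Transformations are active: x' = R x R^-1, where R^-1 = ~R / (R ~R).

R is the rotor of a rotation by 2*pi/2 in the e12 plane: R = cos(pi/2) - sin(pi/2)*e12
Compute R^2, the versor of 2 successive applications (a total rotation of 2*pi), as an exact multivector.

The rotor phase is half the rotation angle and phases add under composition, so 2 steps in the e12 plane accumulate phase 2*(pi/2) = pi: R^2 = cos(pi) - sin(pi)*e12.
cos(pi) = -1 and sin(pi) = 0, so R^2 = -1. The total rotation 2*pi is 1 full turn, so every vector returns to itself, yet the rotor is -1, on the OTHER sheet of the double cover (an odd number of 2*pi turns).
Answer: -1


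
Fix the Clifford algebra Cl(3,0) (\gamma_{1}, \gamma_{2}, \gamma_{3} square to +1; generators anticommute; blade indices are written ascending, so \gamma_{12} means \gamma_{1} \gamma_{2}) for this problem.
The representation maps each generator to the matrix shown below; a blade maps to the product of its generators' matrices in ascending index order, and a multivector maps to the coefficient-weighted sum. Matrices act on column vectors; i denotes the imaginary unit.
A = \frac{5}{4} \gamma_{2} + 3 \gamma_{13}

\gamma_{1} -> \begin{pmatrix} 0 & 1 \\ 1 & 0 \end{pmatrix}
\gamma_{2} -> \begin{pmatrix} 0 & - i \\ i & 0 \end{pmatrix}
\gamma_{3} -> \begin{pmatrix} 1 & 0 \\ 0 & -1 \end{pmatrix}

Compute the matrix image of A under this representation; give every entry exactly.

Bivector images (products of the table entries): rho(\gamma_{13}) = rho(\gamma_{1})rho(\gamma_{3}) = \begin{pmatrix} 0 & -1 \\ 1 & 0 \end{pmatrix}.
M = (\frac{5}{4})*rho(\gamma_{2}) + (3)*rho(\gamma_{13}), summed entrywise:
Answer: \begin{pmatrix} 0 & -3 - \frac{5 i}{4} \\ 3 + \frac{5 i}{4} & 0 \end{pmatrix}


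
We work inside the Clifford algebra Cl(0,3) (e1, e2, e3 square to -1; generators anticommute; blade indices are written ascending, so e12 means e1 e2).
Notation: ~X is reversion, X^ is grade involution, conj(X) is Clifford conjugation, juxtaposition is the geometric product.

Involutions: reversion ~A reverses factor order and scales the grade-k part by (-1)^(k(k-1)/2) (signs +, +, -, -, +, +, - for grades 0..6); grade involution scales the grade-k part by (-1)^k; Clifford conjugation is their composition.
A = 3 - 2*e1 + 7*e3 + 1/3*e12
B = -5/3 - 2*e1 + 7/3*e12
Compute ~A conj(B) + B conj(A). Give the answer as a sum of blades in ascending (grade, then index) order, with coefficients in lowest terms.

first term: -16/9 + 28/3*e1 - 16/3*e2 - 35/3*e3 - 58/9*e12 - 14*e13 - 49/3*e123
second term: -2/9 - 28/3*e1 + 4*e2 + 35/3*e3 + 68/9*e12 + 14*e13 - 49/3*e123
Answer: -2 - 4/3*e2 + 10/9*e12 - 98/3*e123


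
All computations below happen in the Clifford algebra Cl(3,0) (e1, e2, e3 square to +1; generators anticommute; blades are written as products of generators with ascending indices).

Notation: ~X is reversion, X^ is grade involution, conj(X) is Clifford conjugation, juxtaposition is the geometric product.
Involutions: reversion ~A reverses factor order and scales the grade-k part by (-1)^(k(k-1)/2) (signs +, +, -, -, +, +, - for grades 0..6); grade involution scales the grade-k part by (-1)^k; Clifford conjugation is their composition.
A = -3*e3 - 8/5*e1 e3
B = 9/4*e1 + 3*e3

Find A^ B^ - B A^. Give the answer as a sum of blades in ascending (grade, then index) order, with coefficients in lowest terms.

first term: -9 + 24/5*e1 - 18/5*e3 + 27/4*e1 e3
second term: 9 + 24/5*e1 - 18/5*e3 + 27/4*e1 e3
Answer: -18
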